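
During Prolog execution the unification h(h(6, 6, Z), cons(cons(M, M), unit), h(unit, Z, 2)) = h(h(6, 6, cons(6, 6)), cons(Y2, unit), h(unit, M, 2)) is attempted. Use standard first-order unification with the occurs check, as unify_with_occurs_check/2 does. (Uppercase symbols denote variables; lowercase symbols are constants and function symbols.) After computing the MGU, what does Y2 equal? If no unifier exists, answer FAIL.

Decompose h/3: h(6, 6, Z) = h(6, 6, cons(6, 6)),  cons(cons(M, M), unit) = cons(Y2, unit),  h(unit, Z, 2) = h(unit, M, 2).
Decompose h/3: 6 = 6,  6 = 6,  Z = cons(6, 6).
Delete trivial equation 6 = 6.
Delete trivial equation 6 = 6.
Bind Z := cons(6, 6); substituting into the one remaining equation that mentions Z gives: h(unit, cons(6, 6), 2) = h(unit, M, 2).
Decompose cons/2: cons(M, M) = Y2,  unit = unit.
Bind Y2 := cons(M, M); no other remaining equation mentions Y2.
Delete trivial equation unit = unit.
Decompose h/3: unit = unit,  cons(6, 6) = M,  2 = 2.
Delete trivial equation unit = unit.
Bind M := cons(6, 6); no other remaining equation mentions M. Substituting into the earlier binding gives Y2 := cons(cons(6, 6), cons(6, 6)).
Delete trivial equation 2 = 2.
MGU = { Z = cons(6, 6), Y2 = cons(cons(6, 6), cons(6, 6)), M = cons(6, 6) }, so Y2 = cons(cons(6, 6), cons(6, 6)).

cons(cons(6, 6), cons(6, 6))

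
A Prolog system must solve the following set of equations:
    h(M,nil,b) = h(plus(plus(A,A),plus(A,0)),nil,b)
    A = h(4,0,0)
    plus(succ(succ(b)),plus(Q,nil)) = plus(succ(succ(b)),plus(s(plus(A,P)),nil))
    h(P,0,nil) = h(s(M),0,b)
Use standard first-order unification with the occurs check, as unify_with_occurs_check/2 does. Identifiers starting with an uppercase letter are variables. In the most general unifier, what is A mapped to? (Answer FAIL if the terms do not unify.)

Decompose h/3: M = plus(plus(A,A),plus(A,0)),  nil = nil,  b = b.
Bind M := plus(plus(A,A),plus(A,0)); substituting into the one remaining equation that mentions M gives: h(P,0,nil) = h(s(plus(plus(A,A),plus(A,0))),0,b).
Delete trivial equation nil = nil.
Delete trivial equation b = b.
Bind A := h(4,0,0); substituting into the remaining equations gives: plus(succ(succ(b)),plus(Q,nil)) = plus(succ(succ(b)),plus(s(plus(h(4,0,0),P)),nil)),  h(P,0,nil) = h(s(plus(plus(h(4,0,0),h(4,0,0)),plus(h(4,0,0),0))),0,b). Substituting into the earlier binding gives M := plus(plus(h(4,0,0),h(4,0,0)),plus(h(4,0,0),0)).
Decompose plus/2: succ(succ(b)) = succ(succ(b)),  plus(Q,nil) = plus(s(plus(h(4,0,0),P)),nil).
Delete trivial equation succ(succ(b)) = succ(succ(b)).
Decompose plus/2: Q = s(plus(h(4,0,0),P)),  nil = nil.
Bind Q := s(plus(h(4,0,0),P)); no other remaining equation mentions Q.
Delete trivial equation nil = nil.
Decompose h/3: P = s(plus(plus(h(4,0,0),h(4,0,0)),plus(h(4,0,0),0))),  0 = 0,  nil = b.
Bind P := s(plus(plus(h(4,0,0),h(4,0,0)),plus(h(4,0,0),0))); no other remaining equation mentions P. Substituting into the earlier binding gives Q := s(plus(h(4,0,0),s(plus(plus(h(4,0,0),h(4,0,0)),plus(h(4,0,0),0))))).
Delete trivial equation 0 = 0.
Clash: constants nil and b differ; no unifier exists.

FAIL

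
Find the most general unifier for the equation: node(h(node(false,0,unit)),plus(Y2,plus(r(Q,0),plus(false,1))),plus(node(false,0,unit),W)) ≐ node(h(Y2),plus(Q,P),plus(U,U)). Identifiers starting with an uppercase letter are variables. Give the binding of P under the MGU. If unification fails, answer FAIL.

plus(r(node(false,0,unit),0),plus(false,1))

Decompose node/3: h(node(false,0,unit)) ≐ h(Y2),  plus(Y2,plus(r(Q,0),plus(false,1))) ≐ plus(Q,P),  plus(node(false,0,unit),W) ≐ plus(U,U).
Decompose h/1: node(false,0,unit) ≐ Y2.
Bind Y2 := node(false,0,unit); substituting into the one remaining equation that mentions Y2 gives: plus(node(false,0,unit),plus(r(Q,0),plus(false,1))) ≐ plus(Q,P).
Decompose plus/2: node(false,0,unit) ≐ Q,  plus(r(Q,0),plus(false,1)) ≐ P.
Bind Q := node(false,0,unit); substituting into the one remaining equation that mentions Q gives: plus(r(node(false,0,unit),0),plus(false,1)) ≐ P.
Bind P := plus(r(node(false,0,unit),0),plus(false,1)); no other remaining equation mentions P.
Decompose plus/2: node(false,0,unit) ≐ U,  W ≐ U.
Bind U := node(false,0,unit); substituting into the remaining equation gives: W ≐ node(false,0,unit).
Bind W := node(false,0,unit).
MGU = { Y2 -> node(false,0,unit), Q -> node(false,0,unit), P -> plus(r(node(false,0,unit),0),plus(false,1)), U -> node(false,0,unit), W -> node(false,0,unit) }, so P -> plus(r(node(false,0,unit),0),plus(false,1)).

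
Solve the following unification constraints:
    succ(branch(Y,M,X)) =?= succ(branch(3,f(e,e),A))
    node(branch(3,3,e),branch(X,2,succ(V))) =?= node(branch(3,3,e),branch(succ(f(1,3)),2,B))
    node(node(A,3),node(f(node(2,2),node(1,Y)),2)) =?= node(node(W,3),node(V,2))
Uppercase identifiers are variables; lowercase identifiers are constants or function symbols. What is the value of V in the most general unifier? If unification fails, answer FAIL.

Decompose succ/1: branch(Y,M,X) =?= branch(3,f(e,e),A).
Decompose branch/3: Y =?= 3,  M =?= f(e,e),  X =?= A.
Bind Y := 3; substituting into the one remaining equation that mentions Y gives: node(node(A,3),node(f(node(2,2),node(1,3)),2)) =?= node(node(W,3),node(V,2)).
Bind M := f(e,e); no other remaining equation mentions M.
Bind X := A; substituting into the one remaining equation that mentions X gives: node(branch(3,3,e),branch(A,2,succ(V))) =?= node(branch(3,3,e),branch(succ(f(1,3)),2,B)).
Decompose node/2: branch(3,3,e) =?= branch(3,3,e),  branch(A,2,succ(V)) =?= branch(succ(f(1,3)),2,B).
Delete trivial equation branch(3,3,e) =?= branch(3,3,e).
Decompose branch/3: A =?= succ(f(1,3)),  2 =?= 2,  succ(V) =?= B.
Bind A := succ(f(1,3)); substituting into the one remaining equation that mentions A gives: node(node(succ(f(1,3)),3),node(f(node(2,2),node(1,3)),2)) =?= node(node(W,3),node(V,2)). Substituting into the earlier binding gives X := succ(f(1,3)).
Delete trivial equation 2 =?= 2.
Bind B := succ(V); no other remaining equation mentions B.
Decompose node/2: node(succ(f(1,3)),3) =?= node(W,3),  node(f(node(2,2),node(1,3)),2) =?= node(V,2).
Decompose node/2: succ(f(1,3)) =?= W,  3 =?= 3.
Bind W := succ(f(1,3)); no other remaining equation mentions W.
Delete trivial equation 3 =?= 3.
Decompose node/2: f(node(2,2),node(1,3)) =?= V,  2 =?= 2.
Bind V := f(node(2,2),node(1,3)); no other remaining equation mentions V. Substituting into the earlier binding gives B := succ(f(node(2,2),node(1,3))).
Delete trivial equation 2 =?= 2.
MGU = { Y -> 3, M -> f(e,e), X -> succ(f(1,3)), A -> succ(f(1,3)), B -> succ(f(node(2,2),node(1,3))), W -> succ(f(1,3)), V -> f(node(2,2),node(1,3)) }, so V -> f(node(2,2),node(1,3)).

f(node(2,2),node(1,3))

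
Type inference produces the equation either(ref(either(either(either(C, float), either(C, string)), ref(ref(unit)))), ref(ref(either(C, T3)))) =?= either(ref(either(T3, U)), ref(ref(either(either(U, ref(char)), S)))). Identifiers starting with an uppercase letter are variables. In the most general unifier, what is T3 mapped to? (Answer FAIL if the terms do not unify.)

either(either(either(ref(ref(unit)), ref(char)), float), either(either(ref(ref(unit)), ref(char)), string))

Decompose either/2: ref(either(either(either(C, float), either(C, string)), ref(ref(unit)))) =?= ref(either(T3, U)),  ref(ref(either(C, T3))) =?= ref(ref(either(either(U, ref(char)), S))).
Decompose ref/1: either(either(either(C, float), either(C, string)), ref(ref(unit))) =?= either(T3, U).
Decompose either/2: either(either(C, float), either(C, string)) =?= T3,  ref(ref(unit)) =?= U.
Bind T3 := either(either(C, float), either(C, string)); substituting into the one remaining equation that mentions T3 gives: ref(ref(either(C, either(either(C, float), either(C, string))))) =?= ref(ref(either(either(U, ref(char)), S))).
Bind U := ref(ref(unit)); substituting into the remaining equation gives: ref(ref(either(C, either(either(C, float), either(C, string))))) =?= ref(ref(either(either(ref(ref(unit)), ref(char)), S))).
Decompose ref/1: ref(either(C, either(either(C, float), either(C, string)))) =?= ref(either(either(ref(ref(unit)), ref(char)), S)).
Decompose ref/1: either(C, either(either(C, float), either(C, string))) =?= either(either(ref(ref(unit)), ref(char)), S).
Decompose either/2: C =?= either(ref(ref(unit)), ref(char)),  either(either(C, float), either(C, string)) =?= S.
Bind C := either(ref(ref(unit)), ref(char)); substituting into the remaining equation gives: either(either(either(ref(ref(unit)), ref(char)), float), either(either(ref(ref(unit)), ref(char)), string)) =?= S. Substituting into the earlier binding gives T3 := either(either(either(ref(ref(unit)), ref(char)), float), either(either(ref(ref(unit)), ref(char)), string)).
Bind S := either(either(either(ref(ref(unit)), ref(char)), float), either(either(ref(ref(unit)), ref(char)), string)).
MGU = { T3 := either(either(either(ref(ref(unit)), ref(char)), float), either(either(ref(ref(unit)), ref(char)), string)), U := ref(ref(unit)), C := either(ref(ref(unit)), ref(char)), S := either(either(either(ref(ref(unit)), ref(char)), float), either(either(ref(ref(unit)), ref(char)), string)) }, so T3 := either(either(either(ref(ref(unit)), ref(char)), float), either(either(ref(ref(unit)), ref(char)), string)).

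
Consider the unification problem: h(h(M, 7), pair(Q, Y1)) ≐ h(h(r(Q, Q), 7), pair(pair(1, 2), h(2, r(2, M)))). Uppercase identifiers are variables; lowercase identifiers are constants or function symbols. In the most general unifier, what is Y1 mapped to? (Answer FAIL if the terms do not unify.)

h(2, r(2, r(pair(1, 2), pair(1, 2))))

Decompose h/2: h(M, 7) ≐ h(r(Q, Q), 7),  pair(Q, Y1) ≐ pair(pair(1, 2), h(2, r(2, M))).
Decompose h/2: M ≐ r(Q, Q),  7 ≐ 7.
Bind M := r(Q, Q); substituting into the one remaining equation that mentions M gives: pair(Q, Y1) ≐ pair(pair(1, 2), h(2, r(2, r(Q, Q)))).
Delete trivial equation 7 ≐ 7.
Decompose pair/2: Q ≐ pair(1, 2),  Y1 ≐ h(2, r(2, r(Q, Q))).
Bind Q := pair(1, 2); substituting into the remaining equation gives: Y1 ≐ h(2, r(2, r(pair(1, 2), pair(1, 2)))). Substituting into the earlier binding gives M := r(pair(1, 2), pair(1, 2)).
Bind Y1 := h(2, r(2, r(pair(1, 2), pair(1, 2)))).
MGU = { M := r(pair(1, 2), pair(1, 2)), Q := pair(1, 2), Y1 := h(2, r(2, r(pair(1, 2), pair(1, 2)))) }, so Y1 := h(2, r(2, r(pair(1, 2), pair(1, 2)))).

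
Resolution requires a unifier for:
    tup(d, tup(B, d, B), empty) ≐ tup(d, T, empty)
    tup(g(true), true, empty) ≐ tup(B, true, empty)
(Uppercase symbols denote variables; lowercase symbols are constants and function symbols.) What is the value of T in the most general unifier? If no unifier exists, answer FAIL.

tup(g(true), d, g(true))

Decompose tup/3: d ≐ d,  tup(B, d, B) ≐ T,  empty ≐ empty.
Delete trivial equation d ≐ d.
Bind T := tup(B, d, B); no other remaining equation mentions T.
Delete trivial equation empty ≐ empty.
Decompose tup/3: g(true) ≐ B,  true ≐ true,  empty ≐ empty.
Bind B := g(true); no other remaining equation mentions B. Substituting into the earlier binding gives T := tup(g(true), d, g(true)).
Delete trivial equation true ≐ true.
Delete trivial equation empty ≐ empty.
MGU = { T ↦ tup(g(true), d, g(true)), B ↦ g(true) }, so T ↦ tup(g(true), d, g(true)).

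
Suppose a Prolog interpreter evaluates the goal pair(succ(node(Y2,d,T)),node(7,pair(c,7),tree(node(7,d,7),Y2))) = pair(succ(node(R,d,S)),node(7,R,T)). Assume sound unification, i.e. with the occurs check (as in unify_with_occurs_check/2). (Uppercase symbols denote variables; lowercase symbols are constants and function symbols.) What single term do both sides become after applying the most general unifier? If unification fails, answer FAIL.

Decompose pair/2: succ(node(Y2,d,T)) = succ(node(R,d,S)),  node(7,pair(c,7),tree(node(7,d,7),Y2)) = node(7,R,T).
Decompose succ/1: node(Y2,d,T) = node(R,d,S).
Decompose node/3: Y2 = R,  d = d,  T = S.
Bind Y2 := R; substituting into the one remaining equation that mentions Y2 gives: node(7,pair(c,7),tree(node(7,d,7),R)) = node(7,R,T).
Delete trivial equation d = d.
Bind T := S; substituting into the remaining equation gives: node(7,pair(c,7),tree(node(7,d,7),R)) = node(7,R,S).
Decompose node/3: 7 = 7,  pair(c,7) = R,  tree(node(7,d,7),R) = S.
Delete trivial equation 7 = 7.
Bind R := pair(c,7); substituting into the remaining equation gives: tree(node(7,d,7),pair(c,7)) = S. Substituting into the earlier binding gives Y2 := pair(c,7).
Bind S := tree(node(7,d,7),pair(c,7)). Substituting into the earlier binding gives T := tree(node(7,d,7),pair(c,7)).
Applying the MGU to either side gives pair(succ(node(pair(c,7),d,tree(node(7,d,7),pair(c,7)))),node(7,pair(c,7),tree(node(7,d,7),pair(c,7)))).

pair(succ(node(pair(c,7),d,tree(node(7,d,7),pair(c,7)))),node(7,pair(c,7),tree(node(7,d,7),pair(c,7))))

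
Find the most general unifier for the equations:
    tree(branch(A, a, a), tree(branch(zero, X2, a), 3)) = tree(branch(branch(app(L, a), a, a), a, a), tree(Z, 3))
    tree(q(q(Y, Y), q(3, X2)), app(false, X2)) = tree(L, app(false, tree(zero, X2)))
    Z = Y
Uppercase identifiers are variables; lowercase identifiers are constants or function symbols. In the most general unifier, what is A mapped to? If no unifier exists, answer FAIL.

Decompose tree/2: branch(A, a, a) = branch(branch(app(L, a), a, a), a, a),  tree(branch(zero, X2, a), 3) = tree(Z, 3).
Decompose branch/3: A = branch(app(L, a), a, a),  a = a,  a = a.
Bind A := branch(app(L, a), a, a); no other remaining equation mentions A.
Delete trivial equation a = a.
Delete trivial equation a = a.
Decompose tree/2: branch(zero, X2, a) = Z,  3 = 3.
Bind Z := branch(zero, X2, a); substituting into the one remaining equation that mentions Z gives: branch(zero, X2, a) = Y.
Delete trivial equation 3 = 3.
Decompose tree/2: q(q(Y, Y), q(3, X2)) = L,  app(false, X2) = app(false, tree(zero, X2)).
Bind L := q(q(Y, Y), q(3, X2)); no other remaining equation mentions L. Substituting into the earlier binding gives A := branch(app(q(q(Y, Y), q(3, X2)), a), a, a).
Decompose app/2: false = false,  X2 = tree(zero, X2).
Delete trivial equation false = false.
Occurs check fails: X2 occurs in tree(zero, X2); the equation X2 = tree(zero, X2) has no finite solution.

FAIL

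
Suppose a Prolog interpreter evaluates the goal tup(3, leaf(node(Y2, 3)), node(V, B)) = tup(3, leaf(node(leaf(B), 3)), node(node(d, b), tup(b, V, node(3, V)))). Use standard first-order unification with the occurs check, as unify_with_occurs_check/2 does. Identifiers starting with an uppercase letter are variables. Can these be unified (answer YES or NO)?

YES

Decompose tup/3: 3 = 3,  leaf(node(Y2, 3)) = leaf(node(leaf(B), 3)),  node(V, B) = node(node(d, b), tup(b, V, node(3, V))).
Delete trivial equation 3 = 3.
Decompose leaf/1: node(Y2, 3) = node(leaf(B), 3).
Decompose node/2: Y2 = leaf(B),  3 = 3.
Bind Y2 := leaf(B); no other remaining equation mentions Y2.
Delete trivial equation 3 = 3.
Decompose node/2: V = node(d, b),  B = tup(b, V, node(3, V)).
Bind V := node(d, b); substituting into the remaining equation gives: B = tup(b, node(d, b), node(3, node(d, b))).
Bind B := tup(b, node(d, b), node(3, node(d, b))). Substituting into the earlier binding gives Y2 := leaf(tup(b, node(d, b), node(3, node(d, b)))).
No equations remain and no clash or occurs-check failure arose, so a unifier exists.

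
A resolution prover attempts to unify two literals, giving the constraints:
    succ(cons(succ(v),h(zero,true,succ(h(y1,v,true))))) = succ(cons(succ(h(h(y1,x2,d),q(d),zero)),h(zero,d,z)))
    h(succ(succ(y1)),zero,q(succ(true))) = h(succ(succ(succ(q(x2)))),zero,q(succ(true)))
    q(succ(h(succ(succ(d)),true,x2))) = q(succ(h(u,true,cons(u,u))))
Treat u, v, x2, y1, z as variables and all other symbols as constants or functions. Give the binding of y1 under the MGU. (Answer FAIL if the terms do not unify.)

FAIL

Decompose succ/1: cons(succ(v),h(zero,true,succ(h(y1,v,true)))) = cons(succ(h(h(y1,x2,d),q(d),zero)),h(zero,d,z)).
Decompose cons/2: succ(v) = succ(h(h(y1,x2,d),q(d),zero)),  h(zero,true,succ(h(y1,v,true))) = h(zero,d,z).
Decompose succ/1: v = h(h(y1,x2,d),q(d),zero).
Bind v := h(h(y1,x2,d),q(d),zero); substituting into the one remaining equation that mentions v gives: h(zero,true,succ(h(y1,h(h(y1,x2,d),q(d),zero),true))) = h(zero,d,z).
Decompose h/3: zero = zero,  true = d,  succ(h(y1,h(h(y1,x2,d),q(d),zero),true)) = z.
Delete trivial equation zero = zero.
Clash: constants true and d differ; no unifier exists.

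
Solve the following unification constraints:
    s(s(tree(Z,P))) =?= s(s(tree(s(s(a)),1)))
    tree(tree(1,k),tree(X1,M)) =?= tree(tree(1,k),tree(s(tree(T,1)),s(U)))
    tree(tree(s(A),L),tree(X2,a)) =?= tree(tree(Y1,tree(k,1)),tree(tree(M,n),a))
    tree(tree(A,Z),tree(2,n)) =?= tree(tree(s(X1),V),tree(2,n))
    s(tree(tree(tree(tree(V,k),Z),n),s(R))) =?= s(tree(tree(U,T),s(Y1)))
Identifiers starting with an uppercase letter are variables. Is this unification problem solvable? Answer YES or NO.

YES

Decompose s/1: s(tree(Z,P)) =?= s(tree(s(s(a)),1)).
Decompose s/1: tree(Z,P) =?= tree(s(s(a)),1).
Decompose tree/2: Z =?= s(s(a)),  P =?= 1.
Bind Z := s(s(a)); substituting into the 2 remaining equations that mention Z gives: tree(tree(A,s(s(a))),tree(2,n)) =?= tree(tree(s(X1),V),tree(2,n)),  s(tree(tree(tree(tree(V,k),s(s(a))),n),s(R))) =?= s(tree(tree(U,T),s(Y1))).
Bind P := 1; no other remaining equation mentions P.
Decompose tree/2: tree(1,k) =?= tree(1,k),  tree(X1,M) =?= tree(s(tree(T,1)),s(U)).
Delete trivial equation tree(1,k) =?= tree(1,k).
Decompose tree/2: X1 =?= s(tree(T,1)),  M =?= s(U).
Bind X1 := s(tree(T,1)); substituting into the one remaining equation that mentions X1 gives: tree(tree(A,s(s(a))),tree(2,n)) =?= tree(tree(s(s(tree(T,1))),V),tree(2,n)).
Bind M := s(U); substituting into the one remaining equation that mentions M gives: tree(tree(s(A),L),tree(X2,a)) =?= tree(tree(Y1,tree(k,1)),tree(tree(s(U),n),a)).
Decompose tree/2: tree(s(A),L) =?= tree(Y1,tree(k,1)),  tree(X2,a) =?= tree(tree(s(U),n),a).
Decompose tree/2: s(A) =?= Y1,  L =?= tree(k,1).
Bind Y1 := s(A); substituting into the one remaining equation that mentions Y1 gives: s(tree(tree(tree(tree(V,k),s(s(a))),n),s(R))) =?= s(tree(tree(U,T),s(s(A)))).
Bind L := tree(k,1); no other remaining equation mentions L.
Decompose tree/2: X2 =?= tree(s(U),n),  a =?= a.
Bind X2 := tree(s(U),n); no other remaining equation mentions X2.
Delete trivial equation a =?= a.
Decompose tree/2: tree(A,s(s(a))) =?= tree(s(s(tree(T,1))),V),  tree(2,n) =?= tree(2,n).
Decompose tree/2: A =?= s(s(tree(T,1))),  s(s(a)) =?= V.
Bind A := s(s(tree(T,1))); substituting into the one remaining equation that mentions A gives: s(tree(tree(tree(tree(V,k),s(s(a))),n),s(R))) =?= s(tree(tree(U,T),s(s(s(s(tree(T,1))))))). Substituting into the earlier binding gives Y1 := s(s(s(tree(T,1)))).
Bind V := s(s(a)); substituting into the one remaining equation that mentions V gives: s(tree(tree(tree(tree(s(s(a)),k),s(s(a))),n),s(R))) =?= s(tree(tree(U,T),s(s(s(s(tree(T,1))))))).
Delete trivial equation tree(2,n) =?= tree(2,n).
Decompose s/1: tree(tree(tree(tree(s(s(a)),k),s(s(a))),n),s(R)) =?= tree(tree(U,T),s(s(s(s(tree(T,1)))))).
Decompose tree/2: tree(tree(tree(s(s(a)),k),s(s(a))),n) =?= tree(U,T),  s(R) =?= s(s(s(s(tree(T,1))))).
Decompose tree/2: tree(tree(s(s(a)),k),s(s(a))) =?= U,  n =?= T.
Bind U := tree(tree(s(s(a)),k),s(s(a))); no other remaining equation mentions U. Substituting into the earlier bindings gives M := s(tree(tree(s(s(a)),k),s(s(a)))), X2 := tree(s(tree(tree(s(s(a)),k),s(s(a)))),n).
Bind T := n; substituting into the remaining equation gives: s(R) =?= s(s(s(s(tree(n,1))))). Substituting into the earlier bindings gives X1 := s(tree(n,1)), Y1 := s(s(s(tree(n,1)))), A := s(s(tree(n,1))).
Decompose s/1: R =?= s(s(s(tree(n,1)))).
Bind R := s(s(s(tree(n,1)))).
No equations remain and no clash or occurs-check failure arose, so a unifier exists.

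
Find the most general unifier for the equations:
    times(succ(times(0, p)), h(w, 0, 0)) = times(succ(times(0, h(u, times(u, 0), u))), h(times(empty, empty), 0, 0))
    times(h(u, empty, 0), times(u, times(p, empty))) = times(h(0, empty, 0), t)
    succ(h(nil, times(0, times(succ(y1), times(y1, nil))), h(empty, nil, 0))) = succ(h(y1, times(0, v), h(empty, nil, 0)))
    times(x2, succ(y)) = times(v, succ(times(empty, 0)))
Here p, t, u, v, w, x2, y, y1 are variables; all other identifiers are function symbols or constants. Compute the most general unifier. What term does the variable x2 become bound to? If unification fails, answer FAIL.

Decompose times/2: succ(times(0, p)) = succ(times(0, h(u, times(u, 0), u))),  h(w, 0, 0) = h(times(empty, empty), 0, 0).
Decompose succ/1: times(0, p) = times(0, h(u, times(u, 0), u)).
Decompose times/2: 0 = 0,  p = h(u, times(u, 0), u).
Delete trivial equation 0 = 0.
Bind p := h(u, times(u, 0), u); substituting into the one remaining equation that mentions p gives: times(h(u, empty, 0), times(u, times(h(u, times(u, 0), u), empty))) = times(h(0, empty, 0), t).
Decompose h/3: w = times(empty, empty),  0 = 0,  0 = 0.
Bind w := times(empty, empty); no other remaining equation mentions w.
Delete trivial equation 0 = 0.
Delete trivial equation 0 = 0.
Decompose times/2: h(u, empty, 0) = h(0, empty, 0),  times(u, times(h(u, times(u, 0), u), empty)) = t.
Decompose h/3: u = 0,  empty = empty,  0 = 0.
Bind u := 0; substituting into the one remaining equation that mentions u gives: times(0, times(h(0, times(0, 0), 0), empty)) = t. Substituting into the earlier binding gives p := h(0, times(0, 0), 0).
Delete trivial equation empty = empty.
Delete trivial equation 0 = 0.
Bind t := times(0, times(h(0, times(0, 0), 0), empty)); no other remaining equation mentions t.
Decompose succ/1: h(nil, times(0, times(succ(y1), times(y1, nil))), h(empty, nil, 0)) = h(y1, times(0, v), h(empty, nil, 0)).
Decompose h/3: nil = y1,  times(0, times(succ(y1), times(y1, nil))) = times(0, v),  h(empty, nil, 0) = h(empty, nil, 0).
Bind y1 := nil; substituting into the one remaining equation that mentions y1 gives: times(0, times(succ(nil), times(nil, nil))) = times(0, v).
Decompose times/2: 0 = 0,  times(succ(nil), times(nil, nil)) = v.
Delete trivial equation 0 = 0.
Bind v := times(succ(nil), times(nil, nil)); substituting into the one remaining equation that mentions v gives: times(x2, succ(y)) = times(times(succ(nil), times(nil, nil)), succ(times(empty, 0))).
Delete trivial equation h(empty, nil, 0) = h(empty, nil, 0).
Decompose times/2: x2 = times(succ(nil), times(nil, nil)),  succ(y) = succ(times(empty, 0)).
Bind x2 := times(succ(nil), times(nil, nil)); no other remaining equation mentions x2.
Decompose succ/1: y = times(empty, 0).
Bind y := times(empty, 0).
MGU = { p ↦ h(0, times(0, 0), 0), w ↦ times(empty, empty), u ↦ 0, t ↦ times(0, times(h(0, times(0, 0), 0), empty)), y1 ↦ nil, v ↦ times(succ(nil), times(nil, nil)), x2 ↦ times(succ(nil), times(nil, nil)), y ↦ times(empty, 0) }, so x2 ↦ times(succ(nil), times(nil, nil)).

times(succ(nil), times(nil, nil))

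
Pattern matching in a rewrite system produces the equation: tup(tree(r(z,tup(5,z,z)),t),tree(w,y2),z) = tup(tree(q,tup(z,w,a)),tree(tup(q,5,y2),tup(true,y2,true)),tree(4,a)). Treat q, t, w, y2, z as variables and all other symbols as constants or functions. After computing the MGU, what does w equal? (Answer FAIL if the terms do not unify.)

Decompose tup/3: tree(r(z,tup(5,z,z)),t) = tree(q,tup(z,w,a)),  tree(w,y2) = tree(tup(q,5,y2),tup(true,y2,true)),  z = tree(4,a).
Decompose tree/2: r(z,tup(5,z,z)) = q,  t = tup(z,w,a).
Bind q := r(z,tup(5,z,z)); substituting into the one remaining equation that mentions q gives: tree(w,y2) = tree(tup(r(z,tup(5,z,z)),5,y2),tup(true,y2,true)).
Bind t := tup(z,w,a); no other remaining equation mentions t.
Decompose tree/2: w = tup(r(z,tup(5,z,z)),5,y2),  y2 = tup(true,y2,true).
Bind w := tup(r(z,tup(5,z,z)),5,y2); no other remaining equation mentions w. Substituting into the earlier binding gives t := tup(z,tup(r(z,tup(5,z,z)),5,y2),a).
Occurs check fails: y2 occurs in tup(true,y2,true); the equation y2 = tup(true,y2,true) has no finite solution.

FAIL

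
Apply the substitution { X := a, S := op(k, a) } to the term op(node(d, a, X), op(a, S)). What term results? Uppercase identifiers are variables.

op(node(d, a, a), op(a, op(k, a)))

Replace each occurrence of X with a.
Replace each occurrence of S with op(k, a).
Result: op(node(d, a, a), op(a, op(k, a))).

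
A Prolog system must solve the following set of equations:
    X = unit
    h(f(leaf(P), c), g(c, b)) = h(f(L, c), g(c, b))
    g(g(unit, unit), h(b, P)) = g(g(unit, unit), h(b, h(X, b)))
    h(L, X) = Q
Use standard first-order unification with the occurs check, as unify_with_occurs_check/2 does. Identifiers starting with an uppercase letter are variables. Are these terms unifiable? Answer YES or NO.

Bind X := unit; substituting into the 2 remaining equations that mention X gives: g(g(unit, unit), h(b, P)) = g(g(unit, unit), h(b, h(unit, b))),  h(L, unit) = Q.
Decompose h/2: f(leaf(P), c) = f(L, c),  g(c, b) = g(c, b).
Decompose f/2: leaf(P) = L,  c = c.
Bind L := leaf(P); substituting into the one remaining equation that mentions L gives: h(leaf(P), unit) = Q.
Delete trivial equation c = c.
Delete trivial equation g(c, b) = g(c, b).
Decompose g/2: g(unit, unit) = g(unit, unit),  h(b, P) = h(b, h(unit, b)).
Delete trivial equation g(unit, unit) = g(unit, unit).
Decompose h/2: b = b,  P = h(unit, b).
Delete trivial equation b = b.
Bind P := h(unit, b); substituting into the remaining equation gives: h(leaf(h(unit, b)), unit) = Q. Substituting into the earlier binding gives L := leaf(h(unit, b)).
Bind Q := h(leaf(h(unit, b)), unit).
No equations remain and no clash or occurs-check failure arose, so a unifier exists.

YES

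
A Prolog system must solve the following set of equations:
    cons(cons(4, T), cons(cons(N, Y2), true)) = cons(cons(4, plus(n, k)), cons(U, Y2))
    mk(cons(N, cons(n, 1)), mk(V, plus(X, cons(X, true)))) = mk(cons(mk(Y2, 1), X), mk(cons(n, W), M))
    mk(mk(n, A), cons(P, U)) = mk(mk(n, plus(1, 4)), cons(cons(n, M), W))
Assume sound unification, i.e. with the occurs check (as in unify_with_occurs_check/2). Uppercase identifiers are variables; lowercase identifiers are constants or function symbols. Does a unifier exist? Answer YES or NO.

YES

Decompose cons/2: cons(4, T) = cons(4, plus(n, k)),  cons(cons(N, Y2), true) = cons(U, Y2).
Decompose cons/2: 4 = 4,  T = plus(n, k).
Delete trivial equation 4 = 4.
Bind T := plus(n, k); no other remaining equation mentions T.
Decompose cons/2: cons(N, Y2) = U,  true = Y2.
Bind U := cons(N, Y2); substituting into the one remaining equation that mentions U gives: mk(mk(n, A), cons(P, cons(N, Y2))) = mk(mk(n, plus(1, 4)), cons(cons(n, M), W)).
Bind Y2 := true; substituting into the remaining equations gives: mk(cons(N, cons(n, 1)), mk(V, plus(X, cons(X, true)))) = mk(cons(mk(true, 1), X), mk(cons(n, W), M)),  mk(mk(n, A), cons(P, cons(N, true))) = mk(mk(n, plus(1, 4)), cons(cons(n, M), W)). Substituting into the earlier binding gives U := cons(N, true).
Decompose mk/2: cons(N, cons(n, 1)) = cons(mk(true, 1), X),  mk(V, plus(X, cons(X, true))) = mk(cons(n, W), M).
Decompose cons/2: N = mk(true, 1),  cons(n, 1) = X.
Bind N := mk(true, 1); substituting into the one remaining equation that mentions N gives: mk(mk(n, A), cons(P, cons(mk(true, 1), true))) = mk(mk(n, plus(1, 4)), cons(cons(n, M), W)). Substituting into the earlier binding gives U := cons(mk(true, 1), true).
Bind X := cons(n, 1); substituting into the one remaining equation that mentions X gives: mk(V, plus(cons(n, 1), cons(cons(n, 1), true))) = mk(cons(n, W), M).
Decompose mk/2: V = cons(n, W),  plus(cons(n, 1), cons(cons(n, 1), true)) = M.
Bind V := cons(n, W); no other remaining equation mentions V.
Bind M := plus(cons(n, 1), cons(cons(n, 1), true)); substituting into the remaining equation gives: mk(mk(n, A), cons(P, cons(mk(true, 1), true))) = mk(mk(n, plus(1, 4)), cons(cons(n, plus(cons(n, 1), cons(cons(n, 1), true))), W)).
Decompose mk/2: mk(n, A) = mk(n, plus(1, 4)),  cons(P, cons(mk(true, 1), true)) = cons(cons(n, plus(cons(n, 1), cons(cons(n, 1), true))), W).
Decompose mk/2: n = n,  A = plus(1, 4).
Delete trivial equation n = n.
Bind A := plus(1, 4); no other remaining equation mentions A.
Decompose cons/2: P = cons(n, plus(cons(n, 1), cons(cons(n, 1), true))),  cons(mk(true, 1), true) = W.
Bind P := cons(n, plus(cons(n, 1), cons(cons(n, 1), true))); no other remaining equation mentions P.
Bind W := cons(mk(true, 1), true). Substituting into the earlier binding gives V := cons(n, cons(mk(true, 1), true)).
No equations remain and no clash or occurs-check failure arose, so a unifier exists.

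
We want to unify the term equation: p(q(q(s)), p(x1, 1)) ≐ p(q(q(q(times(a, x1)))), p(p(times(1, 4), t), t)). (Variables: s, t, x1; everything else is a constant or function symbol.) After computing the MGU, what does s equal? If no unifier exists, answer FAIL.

Decompose p/2: q(q(s)) ≐ q(q(q(times(a, x1)))),  p(x1, 1) ≐ p(p(times(1, 4), t), t).
Decompose q/1: q(s) ≐ q(q(times(a, x1))).
Decompose q/1: s ≐ q(times(a, x1)).
Bind s := q(times(a, x1)); no other remaining equation mentions s.
Decompose p/2: x1 ≐ p(times(1, 4), t),  1 ≐ t.
Bind x1 := p(times(1, 4), t); no other remaining equation mentions x1. Substituting into the earlier binding gives s := q(times(a, p(times(1, 4), t))).
Bind t := 1. Substituting into the earlier bindings gives s := q(times(a, p(times(1, 4), 1))), x1 := p(times(1, 4), 1).
MGU = { s -> q(times(a, p(times(1, 4), 1))), x1 -> p(times(1, 4), 1), t -> 1 }, so s -> q(times(a, p(times(1, 4), 1))).

q(times(a, p(times(1, 4), 1)))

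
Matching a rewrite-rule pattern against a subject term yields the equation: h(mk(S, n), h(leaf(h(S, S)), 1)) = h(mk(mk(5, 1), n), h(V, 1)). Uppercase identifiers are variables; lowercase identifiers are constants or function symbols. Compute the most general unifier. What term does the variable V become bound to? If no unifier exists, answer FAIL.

Decompose h/2: mk(S, n) = mk(mk(5, 1), n),  h(leaf(h(S, S)), 1) = h(V, 1).
Decompose mk/2: S = mk(5, 1),  n = n.
Bind S := mk(5, 1); substituting into the one remaining equation that mentions S gives: h(leaf(h(mk(5, 1), mk(5, 1))), 1) = h(V, 1).
Delete trivial equation n = n.
Decompose h/2: leaf(h(mk(5, 1), mk(5, 1))) = V,  1 = 1.
Bind V := leaf(h(mk(5, 1), mk(5, 1))); no other remaining equation mentions V.
Delete trivial equation 1 = 1.
MGU = { S := mk(5, 1), V := leaf(h(mk(5, 1), mk(5, 1))) }, so V := leaf(h(mk(5, 1), mk(5, 1))).

leaf(h(mk(5, 1), mk(5, 1)))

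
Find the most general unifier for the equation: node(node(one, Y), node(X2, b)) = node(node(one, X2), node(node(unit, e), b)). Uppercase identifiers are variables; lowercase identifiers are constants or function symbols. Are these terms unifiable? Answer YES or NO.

YES

Decompose node/2: node(one, Y) = node(one, X2),  node(X2, b) = node(node(unit, e), b).
Decompose node/2: one = one,  Y = X2.
Delete trivial equation one = one.
Bind Y := X2; no other remaining equation mentions Y.
Decompose node/2: X2 = node(unit, e),  b = b.
Bind X2 := node(unit, e); no other remaining equation mentions X2. Substituting into the earlier binding gives Y := node(unit, e).
Delete trivial equation b = b.
No equations remain and no clash or occurs-check failure arose, so a unifier exists.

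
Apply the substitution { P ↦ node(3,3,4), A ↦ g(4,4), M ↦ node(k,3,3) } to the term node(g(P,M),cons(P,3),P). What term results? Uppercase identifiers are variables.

node(g(node(3,3,4),node(k,3,3)),cons(node(3,3,4),3),node(3,3,4))

Replace each occurrence of P with node(3,3,4).
Replace each occurrence of M with node(k,3,3).
Result: node(g(node(3,3,4),node(k,3,3)),cons(node(3,3,4),3),node(3,3,4)).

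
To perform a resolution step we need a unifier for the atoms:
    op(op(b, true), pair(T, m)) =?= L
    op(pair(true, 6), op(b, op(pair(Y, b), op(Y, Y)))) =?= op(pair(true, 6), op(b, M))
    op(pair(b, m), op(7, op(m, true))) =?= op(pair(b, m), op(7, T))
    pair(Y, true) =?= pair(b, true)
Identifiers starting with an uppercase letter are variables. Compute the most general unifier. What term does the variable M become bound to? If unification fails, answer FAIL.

op(pair(b, b), op(b, b))

Bind L := op(op(b, true), pair(T, m)); no other remaining equation mentions L.
Decompose op/2: pair(true, 6) =?= pair(true, 6),  op(b, op(pair(Y, b), op(Y, Y))) =?= op(b, M).
Delete trivial equation pair(true, 6) =?= pair(true, 6).
Decompose op/2: b =?= b,  op(pair(Y, b), op(Y, Y)) =?= M.
Delete trivial equation b =?= b.
Bind M := op(pair(Y, b), op(Y, Y)); no other remaining equation mentions M.
Decompose op/2: pair(b, m) =?= pair(b, m),  op(7, op(m, true)) =?= op(7, T).
Delete trivial equation pair(b, m) =?= pair(b, m).
Decompose op/2: 7 =?= 7,  op(m, true) =?= T.
Delete trivial equation 7 =?= 7.
Bind T := op(m, true); no other remaining equation mentions T. Substituting into the earlier binding gives L := op(op(b, true), pair(op(m, true), m)).
Decompose pair/2: Y =?= b,  true =?= true.
Bind Y := b; no other remaining equation mentions Y. Substituting into the earlier binding gives M := op(pair(b, b), op(b, b)).
Delete trivial equation true =?= true.
MGU = { L ↦ op(op(b, true), pair(op(m, true), m)), M ↦ op(pair(b, b), op(b, b)), T ↦ op(m, true), Y ↦ b }, so M ↦ op(pair(b, b), op(b, b)).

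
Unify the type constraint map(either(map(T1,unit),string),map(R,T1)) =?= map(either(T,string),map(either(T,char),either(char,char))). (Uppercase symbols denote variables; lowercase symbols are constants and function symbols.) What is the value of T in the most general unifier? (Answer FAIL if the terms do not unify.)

map(either(char,char),unit)

Decompose map/2: either(map(T1,unit),string) =?= either(T,string),  map(R,T1) =?= map(either(T,char),either(char,char)).
Decompose either/2: map(T1,unit) =?= T,  string =?= string.
Bind T := map(T1,unit); substituting into the one remaining equation that mentions T gives: map(R,T1) =?= map(either(map(T1,unit),char),either(char,char)).
Delete trivial equation string =?= string.
Decompose map/2: R =?= either(map(T1,unit),char),  T1 =?= either(char,char).
Bind R := either(map(T1,unit),char); no other remaining equation mentions R.
Bind T1 := either(char,char). Substituting into the earlier bindings gives T := map(either(char,char),unit), R := either(map(either(char,char),unit),char).
MGU = { T -> map(either(char,char),unit), R -> either(map(either(char,char),unit),char), T1 -> either(char,char) }, so T -> map(either(char,char),unit).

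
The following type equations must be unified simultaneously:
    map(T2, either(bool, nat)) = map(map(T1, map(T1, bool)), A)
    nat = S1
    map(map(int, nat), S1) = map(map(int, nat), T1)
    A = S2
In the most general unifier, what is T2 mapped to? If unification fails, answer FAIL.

map(nat, map(nat, bool))

Decompose map/2: T2 = map(T1, map(T1, bool)),  either(bool, nat) = A.
Bind T2 := map(T1, map(T1, bool)); no other remaining equation mentions T2.
Bind A := either(bool, nat); substituting into the one remaining equation that mentions A gives: either(bool, nat) = S2.
Bind S1 := nat; substituting into the one remaining equation that mentions S1 gives: map(map(int, nat), nat) = map(map(int, nat), T1).
Decompose map/2: map(int, nat) = map(int, nat),  nat = T1.
Delete trivial equation map(int, nat) = map(int, nat).
Bind T1 := nat; no other remaining equation mentions T1. Substituting into the earlier binding gives T2 := map(nat, map(nat, bool)).
Bind S2 := either(bool, nat).
MGU = { T2 ↦ map(nat, map(nat, bool)), A ↦ either(bool, nat), S1 ↦ nat, T1 ↦ nat, S2 ↦ either(bool, nat) }, so T2 ↦ map(nat, map(nat, bool)).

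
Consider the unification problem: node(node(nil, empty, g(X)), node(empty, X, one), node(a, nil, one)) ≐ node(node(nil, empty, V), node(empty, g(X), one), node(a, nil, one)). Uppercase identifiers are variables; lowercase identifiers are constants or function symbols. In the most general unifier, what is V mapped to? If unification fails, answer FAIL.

Decompose node/3: node(nil, empty, g(X)) ≐ node(nil, empty, V),  node(empty, X, one) ≐ node(empty, g(X), one),  node(a, nil, one) ≐ node(a, nil, one).
Decompose node/3: nil ≐ nil,  empty ≐ empty,  g(X) ≐ V.
Delete trivial equation nil ≐ nil.
Delete trivial equation empty ≐ empty.
Bind V := g(X); no other remaining equation mentions V.
Decompose node/3: empty ≐ empty,  X ≐ g(X),  one ≐ one.
Delete trivial equation empty ≐ empty.
Occurs check fails: X occurs in g(X); the equation X ≐ g(X) has no finite solution.

FAIL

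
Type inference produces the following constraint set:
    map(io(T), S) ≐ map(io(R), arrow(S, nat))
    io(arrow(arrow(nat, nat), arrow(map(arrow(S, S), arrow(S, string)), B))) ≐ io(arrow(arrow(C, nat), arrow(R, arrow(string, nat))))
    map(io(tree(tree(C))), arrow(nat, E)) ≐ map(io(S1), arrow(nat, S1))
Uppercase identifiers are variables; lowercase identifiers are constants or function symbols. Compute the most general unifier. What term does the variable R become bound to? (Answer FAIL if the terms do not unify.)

Decompose map/2: io(T) ≐ io(R),  S ≐ arrow(S, nat).
Decompose io/1: T ≐ R.
Bind T := R; no other remaining equation mentions T.
Occurs check fails: S occurs in arrow(S, nat); the equation S ≐ arrow(S, nat) has no finite solution.

FAIL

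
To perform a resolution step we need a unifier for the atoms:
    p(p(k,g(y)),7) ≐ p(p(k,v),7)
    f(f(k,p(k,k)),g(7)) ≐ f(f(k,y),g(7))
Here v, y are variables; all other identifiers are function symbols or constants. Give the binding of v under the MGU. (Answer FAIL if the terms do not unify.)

g(p(k,k))

Decompose p/2: p(k,g(y)) ≐ p(k,v),  7 ≐ 7.
Decompose p/2: k ≐ k,  g(y) ≐ v.
Delete trivial equation k ≐ k.
Bind v := g(y); no other remaining equation mentions v.
Delete trivial equation 7 ≐ 7.
Decompose f/2: f(k,p(k,k)) ≐ f(k,y),  g(7) ≐ g(7).
Decompose f/2: k ≐ k,  p(k,k) ≐ y.
Delete trivial equation k ≐ k.
Bind y := p(k,k); no other remaining equation mentions y. Substituting into the earlier binding gives v := g(p(k,k)).
Delete trivial equation g(7) ≐ g(7).
MGU = { v := g(p(k,k)), y := p(k,k) }, so v := g(p(k,k)).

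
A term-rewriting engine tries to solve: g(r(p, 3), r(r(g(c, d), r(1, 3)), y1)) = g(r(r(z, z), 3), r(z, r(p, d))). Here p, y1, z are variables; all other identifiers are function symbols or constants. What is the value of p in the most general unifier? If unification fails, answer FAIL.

r(r(g(c, d), r(1, 3)), r(g(c, d), r(1, 3)))

Decompose g/2: r(p, 3) = r(r(z, z), 3),  r(r(g(c, d), r(1, 3)), y1) = r(z, r(p, d)).
Decompose r/2: p = r(z, z),  3 = 3.
Bind p := r(z, z); substituting into the one remaining equation that mentions p gives: r(r(g(c, d), r(1, 3)), y1) = r(z, r(r(z, z), d)).
Delete trivial equation 3 = 3.
Decompose r/2: r(g(c, d), r(1, 3)) = z,  y1 = r(r(z, z), d).
Bind z := r(g(c, d), r(1, 3)); substituting into the remaining equation gives: y1 = r(r(r(g(c, d), r(1, 3)), r(g(c, d), r(1, 3))), d). Substituting into the earlier binding gives p := r(r(g(c, d), r(1, 3)), r(g(c, d), r(1, 3))).
Bind y1 := r(r(r(g(c, d), r(1, 3)), r(g(c, d), r(1, 3))), d).
MGU = { p := r(r(g(c, d), r(1, 3)), r(g(c, d), r(1, 3))), z := r(g(c, d), r(1, 3)), y1 := r(r(r(g(c, d), r(1, 3)), r(g(c, d), r(1, 3))), d) }, so p := r(r(g(c, d), r(1, 3)), r(g(c, d), r(1, 3))).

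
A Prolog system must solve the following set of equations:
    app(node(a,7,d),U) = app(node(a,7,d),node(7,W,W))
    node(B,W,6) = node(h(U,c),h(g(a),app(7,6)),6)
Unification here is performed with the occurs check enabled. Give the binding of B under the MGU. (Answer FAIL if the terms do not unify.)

Decompose app/2: node(a,7,d) = node(a,7,d),  U = node(7,W,W).
Delete trivial equation node(a,7,d) = node(a,7,d).
Bind U := node(7,W,W); substituting into the remaining equation gives: node(B,W,6) = node(h(node(7,W,W),c),h(g(a),app(7,6)),6).
Decompose node/3: B = h(node(7,W,W),c),  W = h(g(a),app(7,6)),  6 = 6.
Bind B := h(node(7,W,W),c); no other remaining equation mentions B.
Bind W := h(g(a),app(7,6)); no other remaining equation mentions W. Substituting into the earlier bindings gives U := node(7,h(g(a),app(7,6)),h(g(a),app(7,6))), B := h(node(7,h(g(a),app(7,6)),h(g(a),app(7,6))),c).
Delete trivial equation 6 = 6.
MGU = { U -> node(7,h(g(a),app(7,6)),h(g(a),app(7,6))), B -> h(node(7,h(g(a),app(7,6)),h(g(a),app(7,6))),c), W -> h(g(a),app(7,6)) }, so B -> h(node(7,h(g(a),app(7,6)),h(g(a),app(7,6))),c).

h(node(7,h(g(a),app(7,6)),h(g(a),app(7,6))),c)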